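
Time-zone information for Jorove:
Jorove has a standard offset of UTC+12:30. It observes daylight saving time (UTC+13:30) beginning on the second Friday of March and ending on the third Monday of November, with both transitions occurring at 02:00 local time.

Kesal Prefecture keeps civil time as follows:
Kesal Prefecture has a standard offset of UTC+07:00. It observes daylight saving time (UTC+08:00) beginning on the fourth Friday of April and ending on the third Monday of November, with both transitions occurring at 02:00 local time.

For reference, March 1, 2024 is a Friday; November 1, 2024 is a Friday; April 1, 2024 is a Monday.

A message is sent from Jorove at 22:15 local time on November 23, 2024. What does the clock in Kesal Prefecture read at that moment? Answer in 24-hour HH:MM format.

16:45

1 March 2024 is a Friday, so the first Friday is March 1 and the second is March 8.
1 November 2024 is a Friday, so the first Monday is November 4 and the third is November 18.
Daylight saving runs 8 March – 18 November; November 23, 2024 is outside that window, so Jorove is on standard time at UTC+12:30.
22:15 Jorove − 12h30m = 09:45 UTC.
1 April 2024 is a Monday, so the first Friday is April 5 and the fourth is April 26.
1 November 2024 is a Friday, so the first Monday is November 4 and the third is November 18.
At the standard offset (UTC+07:00), 09:45 UTC + 7h = 16:45 Kesal Prefecture standard time.
The standard-time date in Kesal Prefecture, November 23, 2024, does not fall between 26 April and 18 November, so daylight saving is not in effect and Kesal Prefecture is at UTC+07:00.
09:45 UTC + 7h = 16:45 Kesal Prefecture.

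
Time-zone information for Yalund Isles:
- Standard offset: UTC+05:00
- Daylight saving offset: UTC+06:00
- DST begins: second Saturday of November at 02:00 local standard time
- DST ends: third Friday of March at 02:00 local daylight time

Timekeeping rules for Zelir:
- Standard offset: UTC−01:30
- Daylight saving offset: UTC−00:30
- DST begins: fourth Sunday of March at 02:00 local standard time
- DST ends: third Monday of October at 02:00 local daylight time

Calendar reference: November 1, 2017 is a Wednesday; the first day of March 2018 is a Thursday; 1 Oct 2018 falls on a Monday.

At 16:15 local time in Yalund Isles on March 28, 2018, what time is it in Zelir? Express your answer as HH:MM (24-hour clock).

10:45

1 November 2017 is a Wednesday, so the first Saturday is November 4 and the second is November 11.
1 March 2018 is a Thursday, so the first Friday is March 2 and the third is March 16.
March 28, 2018 is outside the daylight-saving period (11 November 2017 – 16 March 2018), so Yalund Isles is on standard time, UTC+05:00.
16:15 Yalund Isles − 5h = 11:15 UTC.
1 March 2018 is a Thursday, so the first Sunday is March 4 and the fourth is March 25.
1 October 2018 is a Monday, so the first Monday is October 1 and the third is October 15.
At the standard offset (UTC−01:30), 11:15 UTC − 1h30m = 09:45 Zelir standard time.
Daylight saving runs 25 March – 15 October; the standard-time date in Zelir, March 28, 2018, is inside that window, so Zelir is at UTC−00:30.
11:15 UTC − 0h30m = 10:45 Zelir.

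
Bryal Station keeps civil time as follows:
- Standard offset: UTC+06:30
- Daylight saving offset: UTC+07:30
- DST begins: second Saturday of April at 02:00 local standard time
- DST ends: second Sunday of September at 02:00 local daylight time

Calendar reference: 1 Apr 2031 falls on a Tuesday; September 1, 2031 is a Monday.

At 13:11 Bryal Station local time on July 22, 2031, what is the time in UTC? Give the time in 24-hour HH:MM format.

05:41

1 April 2031 is a Tuesday, so the first Saturday is April 5 and the second is April 12.
1 September 2031 is a Monday, so the first Sunday is September 7 and the second is September 14.
Daylight saving runs 12 April – 14 September; July 22, 2031 is inside that window, so Bryal Station is at UTC+07:30.
13:11 local − 7h30m = 05:41 UTC.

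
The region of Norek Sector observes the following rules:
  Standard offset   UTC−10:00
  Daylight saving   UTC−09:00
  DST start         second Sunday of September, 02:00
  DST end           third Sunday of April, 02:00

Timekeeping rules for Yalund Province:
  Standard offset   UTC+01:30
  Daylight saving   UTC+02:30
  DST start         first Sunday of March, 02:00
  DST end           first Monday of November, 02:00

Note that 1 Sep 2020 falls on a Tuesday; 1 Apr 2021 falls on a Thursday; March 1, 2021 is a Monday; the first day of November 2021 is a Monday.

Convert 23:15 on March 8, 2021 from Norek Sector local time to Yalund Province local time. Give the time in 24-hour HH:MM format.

10:45

1 September 2020 is a Tuesday, so the first Sunday is September 6 and the second is September 13.
1 April 2021 is a Thursday, so the first Sunday is April 4 and the third is April 18.
March 8, 2021 lies within the daylight-saving period (13 September 2020 – 18 April 2021), so Norek Sector is on daylight time, UTC−09:00.
23:15 Norek Sector + 9h = 08:15 UTC (rolling into the next day, 9 March 2021).
1 March 2021 is a Monday, so the first Sunday is March 7.
1 November 2021 is a Monday, so the first Monday is November 1.
At the standard offset (UTC+01:30), 08:15 UTC + 1h30m = 09:45 Yalund Province standard time.
The standard-time date in Yalund Province, March 9, 2021, lies within the daylight-saving period (7 March – 1 November), so Yalund Province is on daylight time, UTC+02:30.
08:15 UTC + 2h30m = 10:45 Yalund Province.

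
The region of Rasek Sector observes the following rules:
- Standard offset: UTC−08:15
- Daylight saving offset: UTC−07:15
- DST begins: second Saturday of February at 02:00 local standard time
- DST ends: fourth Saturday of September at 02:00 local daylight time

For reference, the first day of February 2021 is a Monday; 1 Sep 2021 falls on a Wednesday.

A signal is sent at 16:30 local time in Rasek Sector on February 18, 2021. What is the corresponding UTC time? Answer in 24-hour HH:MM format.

1 February 2021 is a Monday, so the first Saturday is February 6 and the second is February 13.
1 September 2021 is a Wednesday, so the first Saturday is September 4 and the fourth is September 25.
February 18, 2021 falls between 13 February and 25 September, so daylight saving is in effect and Rasek Sector is at UTC−07:15.
16:30 local + 7h15m = 23:45 UTC.

23:45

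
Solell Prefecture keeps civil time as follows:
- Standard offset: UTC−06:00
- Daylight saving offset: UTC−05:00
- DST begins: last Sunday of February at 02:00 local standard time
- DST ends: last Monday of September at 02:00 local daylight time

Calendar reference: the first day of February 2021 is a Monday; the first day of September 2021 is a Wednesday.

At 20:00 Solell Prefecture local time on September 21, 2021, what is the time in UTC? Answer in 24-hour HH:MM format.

01:00

1 February 2021 is a Monday, so Sundays fall on 7, 14, 21, 28; the last is February 28.
1 September 2021 is a Wednesday, so Mondays fall on 6, 13, 20, 27; the last is September 27.
September 21, 2021 lies within the daylight-saving period (28 February – 27 September), so Solell Prefecture is on daylight time, UTC−05:00.
20:00 local + 5h = 01:00 UTC (rolling into the next day, 22 September 2021).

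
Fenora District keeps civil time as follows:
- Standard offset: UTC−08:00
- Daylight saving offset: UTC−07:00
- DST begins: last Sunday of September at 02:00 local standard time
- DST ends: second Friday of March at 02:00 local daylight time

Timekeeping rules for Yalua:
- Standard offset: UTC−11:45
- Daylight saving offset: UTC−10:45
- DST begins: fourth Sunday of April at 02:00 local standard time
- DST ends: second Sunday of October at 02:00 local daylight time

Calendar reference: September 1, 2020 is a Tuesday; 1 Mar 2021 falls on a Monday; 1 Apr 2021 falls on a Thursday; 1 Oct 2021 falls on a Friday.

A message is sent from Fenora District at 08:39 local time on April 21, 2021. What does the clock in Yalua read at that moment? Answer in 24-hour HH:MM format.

1 September 2020 is a Tuesday, so Sundays fall on 6, 13, 20, 27; the last is September 27.
1 March 2021 is a Monday, so the first Friday is March 5 and the second is March 12.
Daylight saving runs 27 September 2020 – 12 March 2021; April 21, 2021 is outside that window, so Fenora District is on standard time at UTC−08:00.
08:39 Fenora District + 8h = 16:39 UTC.
1 April 2021 is a Thursday, so the first Sunday is April 4 and the fourth is April 25.
1 October 2021 is a Friday, so the first Sunday is October 3 and the second is October 10.
At the standard offset (UTC−11:45), 16:39 UTC − 11h45m = 04:54 Yalua standard time.
Daylight saving runs 25 April – 10 October; the standard-time date in Yalua, April 21, 2021, is outside that window, so Yalua is on standard time at UTC−11:45.
16:39 UTC − 11h45m = 04:54 Yalua.

04:54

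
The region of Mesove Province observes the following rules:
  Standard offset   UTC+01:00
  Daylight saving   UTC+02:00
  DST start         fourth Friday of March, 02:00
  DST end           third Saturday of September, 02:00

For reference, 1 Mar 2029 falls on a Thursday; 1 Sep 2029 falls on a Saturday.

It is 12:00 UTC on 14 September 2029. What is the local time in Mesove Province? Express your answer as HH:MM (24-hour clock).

1 March 2029 is a Thursday, so the first Friday is March 2 and the fourth is March 23.
1 September 2029 is a Saturday, so the first Saturday is September 1 and the third is September 15.
At the standard offset (UTC+01:00), 12:00 UTC + 1h = 13:00 Mesove Province standard time.
The standard-time date in Mesove Province, 14 September 2029, lies within the daylight-saving period (23 March – 15 September), so Mesove Province is on daylight time, UTC+02:00.
12:00 UTC + 2h = 14:00 local.

14:00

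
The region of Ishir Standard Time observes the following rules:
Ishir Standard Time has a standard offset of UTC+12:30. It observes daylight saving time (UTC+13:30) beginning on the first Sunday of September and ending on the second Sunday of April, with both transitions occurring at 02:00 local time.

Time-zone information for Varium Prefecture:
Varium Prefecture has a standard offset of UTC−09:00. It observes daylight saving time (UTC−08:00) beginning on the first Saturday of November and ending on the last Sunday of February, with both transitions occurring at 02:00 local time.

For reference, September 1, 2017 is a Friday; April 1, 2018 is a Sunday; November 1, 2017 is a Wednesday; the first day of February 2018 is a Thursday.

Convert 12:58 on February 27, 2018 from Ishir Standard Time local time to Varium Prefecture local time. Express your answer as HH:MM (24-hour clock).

14:28

1 September 2017 is a Friday, so the first Sunday is September 3.
1 April 2018 is a Sunday, so the first Sunday is April 1 and the second is April 8.
February 27, 2018 falls between 3 September 2017 and 8 April 2018, so daylight saving is in effect and Ishir Standard Time is at UTC+13:30.
12:58 Ishir Standard Time − 13h30m = 23:28 UTC (rolling into the previous day, 26 February 2018).
1 November 2017 is a Wednesday, so the first Saturday is November 4.
1 February 2018 is a Thursday, so Sundays fall on 4, 11, 18, 25; the last is February 25.
At the standard offset (UTC−09:00), 23:28 UTC − 9h = 14:28 Varium Prefecture standard time.
The standard-time date in Varium Prefecture, February 26, 2018, does not fall between 4 November 2017 and 25 February 2018, so daylight saving is not in effect and Varium Prefecture is at UTC−09:00.
23:28 UTC − 9h = 14:28 Varium Prefecture.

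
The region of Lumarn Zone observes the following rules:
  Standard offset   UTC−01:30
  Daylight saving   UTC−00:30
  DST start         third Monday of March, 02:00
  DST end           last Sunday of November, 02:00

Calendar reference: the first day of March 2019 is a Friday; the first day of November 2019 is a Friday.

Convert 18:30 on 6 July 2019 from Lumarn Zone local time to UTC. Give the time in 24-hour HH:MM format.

1 March 2019 is a Friday, so the first Monday is March 4 and the third is March 18.
1 November 2019 is a Friday, so Sundays fall on 3, 10, 17, 24; the last is November 24.
Daylight saving runs 18 March – 24 November; 6 July 2019 is inside that window, so Lumarn Zone is at UTC−00:30.
18:30 local + 0h30m = 19:00 UTC.

19:00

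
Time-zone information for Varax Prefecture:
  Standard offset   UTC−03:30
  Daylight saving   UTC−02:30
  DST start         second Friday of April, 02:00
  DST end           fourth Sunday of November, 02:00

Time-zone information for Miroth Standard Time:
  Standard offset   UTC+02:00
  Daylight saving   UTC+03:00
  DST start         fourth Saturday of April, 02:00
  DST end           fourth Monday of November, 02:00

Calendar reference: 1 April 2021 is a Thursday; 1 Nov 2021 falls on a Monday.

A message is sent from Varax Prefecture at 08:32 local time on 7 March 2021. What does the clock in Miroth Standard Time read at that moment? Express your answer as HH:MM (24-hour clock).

1 April 2021 is a Thursday, so the first Friday is April 2 and the second is April 9.
1 November 2021 is a Monday, so the first Sunday is November 7 and the fourth is November 28.
7 March 2021 does not fall between 9 April and 28 November, so daylight saving is not in effect and Varax Prefecture is at UTC−03:30.
08:32 Varax Prefecture + 3h30m = 12:02 UTC.
1 April 2021 is a Thursday, so the first Saturday is April 3 and the fourth is April 24.
1 November 2021 is a Monday, so the first Monday is November 1 and the fourth is November 22.
At the standard offset (UTC+02:00), 12:02 UTC + 2h = 14:02 Miroth Standard Time standard time.
The standard-time date in Miroth Standard Time, 7 March 2021, does not fall between 24 April and 22 November, so daylight saving is not in effect and Miroth Standard Time is at UTC+02:00.
12:02 UTC + 2h = 14:02 Miroth Standard Time.

14:02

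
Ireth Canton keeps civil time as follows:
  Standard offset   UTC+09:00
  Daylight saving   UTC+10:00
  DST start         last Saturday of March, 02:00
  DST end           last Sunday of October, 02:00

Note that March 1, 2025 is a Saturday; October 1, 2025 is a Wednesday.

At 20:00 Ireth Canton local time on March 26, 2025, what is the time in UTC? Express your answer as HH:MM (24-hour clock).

1 March 2025 is a Saturday, so Saturdays fall on 1, 8, 15, 22, 29; the last is March 29.
1 October 2025 is a Wednesday, so Sundays fall on 5, 12, 19, 26; the last is October 26.
Daylight saving runs 29 March – 26 October; March 26, 2025 is outside that window, so Ireth Canton is on standard time at UTC+09:00.
20:00 local − 9h = 11:00 UTC.

11:00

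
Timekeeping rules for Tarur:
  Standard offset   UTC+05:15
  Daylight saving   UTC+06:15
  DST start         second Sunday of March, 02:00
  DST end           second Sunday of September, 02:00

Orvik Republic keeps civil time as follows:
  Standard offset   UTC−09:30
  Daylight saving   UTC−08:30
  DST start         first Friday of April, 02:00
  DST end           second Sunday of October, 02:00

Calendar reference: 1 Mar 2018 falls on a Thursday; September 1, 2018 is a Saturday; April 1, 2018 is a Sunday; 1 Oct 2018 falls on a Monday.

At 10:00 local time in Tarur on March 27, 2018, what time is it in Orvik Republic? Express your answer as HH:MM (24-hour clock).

1 March 2018 is a Thursday, so the first Sunday is March 4 and the second is March 11.
1 September 2018 is a Saturday, so the first Sunday is September 2 and the second is September 9.
Daylight saving runs 11 March – 9 September; March 27, 2018 is inside that window, so Tarur is at UTC+06:15.
10:00 Tarur − 6h15m = 03:45 UTC.
1 April 2018 is a Sunday, so the first Friday is April 6.
1 October 2018 is a Monday, so the first Sunday is October 7 and the second is October 14.
At the standard offset (UTC−09:30), 03:45 UTC − 9h30m = 18:15 Orvik Republic standard time (rolling into the previous day, 26 March 2018).
Daylight saving runs 6 April – 14 October; the standard-time date in Orvik Republic, March 26, 2018, is outside that window, so Orvik Republic is on standard time at UTC−09:30.
03:45 UTC − 9h30m = 18:15 Orvik Republic (rolling into the previous day, 26 March 2018).

18:15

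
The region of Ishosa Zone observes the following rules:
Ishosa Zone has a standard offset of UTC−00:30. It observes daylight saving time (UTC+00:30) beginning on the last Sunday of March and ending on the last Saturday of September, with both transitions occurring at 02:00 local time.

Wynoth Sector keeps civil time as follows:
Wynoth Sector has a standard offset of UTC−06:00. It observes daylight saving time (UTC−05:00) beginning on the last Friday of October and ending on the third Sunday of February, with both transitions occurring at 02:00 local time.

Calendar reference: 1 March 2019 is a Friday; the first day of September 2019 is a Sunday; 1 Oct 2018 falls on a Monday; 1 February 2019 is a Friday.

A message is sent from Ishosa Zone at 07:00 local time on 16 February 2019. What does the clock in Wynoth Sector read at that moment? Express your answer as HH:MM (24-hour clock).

02:30

1 March 2019 is a Friday, so Sundays fall on 3, 10, 17, 24, 31; the last is March 31.
1 September 2019 is a Sunday, so Saturdays fall on 7, 14, 21, 28; the last is September 28.
16 February 2019 is outside the daylight-saving period (31 March – 28 September), so Ishosa Zone is on standard time, UTC−00:30.
07:00 Ishosa Zone + 0h30m = 07:30 UTC.
1 October 2018 is a Monday, so Fridays fall on 5, 12, 19, 26; the last is October 26.
1 February 2019 is a Friday, so the first Sunday is February 3 and the third is February 17.
At the standard offset (UTC−06:00), 07:30 UTC − 6h = 01:30 Wynoth Sector standard time.
Daylight saving runs 26 October 2018 – 17 February 2019; the standard-time date in Wynoth Sector, 16 February 2019, is inside that window, so Wynoth Sector is at UTC−05:00.
07:30 UTC − 5h = 02:30 Wynoth Sector.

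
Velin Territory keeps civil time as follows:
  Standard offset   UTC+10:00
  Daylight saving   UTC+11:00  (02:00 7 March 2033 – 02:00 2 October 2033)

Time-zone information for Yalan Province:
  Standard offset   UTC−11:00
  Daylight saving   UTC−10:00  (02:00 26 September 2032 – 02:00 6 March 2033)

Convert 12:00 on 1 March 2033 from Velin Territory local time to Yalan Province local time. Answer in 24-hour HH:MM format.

Daylight saving runs 7 March – 2 October; 1 March 2033 is outside that window, so Velin Territory is on standard time at UTC+10:00.
12:00 Velin Territory − 10h = 02:00 UTC.
At the standard offset (UTC−11:00), 02:00 UTC − 11h = 15:00 Yalan Province standard time (rolling into the previous day, 28 February 2033).
The standard-time date in Yalan Province, 28 February 2033, falls between 26 September 2032 and 6 March 2033, so daylight saving is in effect and Yalan Province is at UTC−10:00.
02:00 UTC − 10h = 16:00 Yalan Province (rolling into the previous day, 28 February 2033).

16:00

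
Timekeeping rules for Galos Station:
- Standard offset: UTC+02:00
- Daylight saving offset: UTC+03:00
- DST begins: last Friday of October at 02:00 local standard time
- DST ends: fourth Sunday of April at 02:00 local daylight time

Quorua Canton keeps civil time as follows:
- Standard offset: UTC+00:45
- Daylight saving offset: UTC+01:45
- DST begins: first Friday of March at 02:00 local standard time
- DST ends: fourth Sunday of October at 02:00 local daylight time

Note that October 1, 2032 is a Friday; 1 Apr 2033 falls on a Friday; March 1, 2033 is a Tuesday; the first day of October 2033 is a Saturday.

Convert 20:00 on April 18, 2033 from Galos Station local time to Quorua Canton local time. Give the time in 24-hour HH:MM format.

1 October 2032 is a Friday, so Fridays fall on 1, 8, 15, 22, 29; the last is October 29.
1 April 2033 is a Friday, so the first Sunday is April 3 and the fourth is April 24.
Daylight saving runs 29 October 2032 – 24 April 2033; April 18, 2033 is inside that window, so Galos Station is at UTC+03:00.
20:00 Galos Station − 3h = 17:00 UTC.
1 March 2033 is a Tuesday, so the first Friday is March 4.
1 October 2033 is a Saturday, so the first Sunday is October 2 and the fourth is October 23.
At the standard offset (UTC+00:45), 17:00 UTC + 0h45m = 17:45 Quorua Canton standard time.
Daylight saving runs 4 March – 23 October; the standard-time date in Quorua Canton, April 18, 2033, is inside that window, so Quorua Canton is at UTC+01:45.
17:00 UTC + 1h45m = 18:45 Quorua Canton.

18:45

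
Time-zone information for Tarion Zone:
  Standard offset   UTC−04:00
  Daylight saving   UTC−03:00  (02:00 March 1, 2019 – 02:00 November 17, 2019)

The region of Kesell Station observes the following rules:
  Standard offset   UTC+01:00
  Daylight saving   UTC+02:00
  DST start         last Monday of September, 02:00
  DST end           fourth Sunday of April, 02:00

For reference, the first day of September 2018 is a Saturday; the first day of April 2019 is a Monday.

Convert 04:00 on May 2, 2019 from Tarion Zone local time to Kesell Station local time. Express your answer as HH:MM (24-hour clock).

08:00

May 2, 2019 lies within the daylight-saving period (1 March – 17 November), so Tarion Zone is on daylight time, UTC−03:00.
04:00 Tarion Zone + 3h = 07:00 UTC.
1 September 2018 is a Saturday, so Mondays fall on 3, 10, 17, 24; the last is September 24.
1 April 2019 is a Monday, so the first Sunday is April 7 and the fourth is April 28.
At the standard offset (UTC+01:00), 07:00 UTC + 1h = 08:00 Kesell Station standard time.
Daylight saving runs 24 September 2018 – 28 April 2019; the standard-time date in Kesell Station, May 2, 2019, is outside that window, so Kesell Station is on standard time at UTC+01:00.
07:00 UTC + 1h = 08:00 Kesell Station.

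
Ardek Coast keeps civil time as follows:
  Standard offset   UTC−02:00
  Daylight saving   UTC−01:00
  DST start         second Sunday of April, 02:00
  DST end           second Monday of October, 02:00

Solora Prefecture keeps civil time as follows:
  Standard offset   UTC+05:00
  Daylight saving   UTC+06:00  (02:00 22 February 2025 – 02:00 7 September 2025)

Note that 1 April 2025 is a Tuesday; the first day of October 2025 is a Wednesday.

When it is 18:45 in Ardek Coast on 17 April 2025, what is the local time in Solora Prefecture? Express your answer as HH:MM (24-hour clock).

1 April 2025 is a Tuesday, so the first Sunday is April 6 and the second is April 13.
1 October 2025 is a Wednesday, so the first Monday is October 6 and the second is October 13.
Daylight saving runs 13 April – 13 October; 17 April 2025 is inside that window, so Ardek Coast is at UTC−01:00.
18:45 Ardek Coast + 1h = 19:45 UTC.
At the standard offset (UTC+05:00), 19:45 UTC + 5h = 00:45 Solora Prefecture standard time (rolling into the next day, 18 April 2025).
The standard-time date in Solora Prefecture, 18 April 2025, falls between 22 February and 7 September, so daylight saving is in effect and Solora Prefecture is at UTC+06:00.
19:45 UTC + 6h = 01:45 Solora Prefecture (rolling into the next day, 18 April 2025).

01:45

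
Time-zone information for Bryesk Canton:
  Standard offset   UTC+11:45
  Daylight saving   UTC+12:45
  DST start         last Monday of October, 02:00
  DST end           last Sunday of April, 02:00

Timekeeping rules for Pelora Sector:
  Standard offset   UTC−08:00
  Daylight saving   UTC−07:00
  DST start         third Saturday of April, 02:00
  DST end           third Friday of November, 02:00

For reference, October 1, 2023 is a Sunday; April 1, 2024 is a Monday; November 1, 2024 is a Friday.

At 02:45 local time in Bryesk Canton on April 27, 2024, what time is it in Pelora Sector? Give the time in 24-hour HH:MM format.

1 October 2023 is a Sunday, so Mondays fall on 2, 9, 16, 23, 30; the last is October 30.
1 April 2024 is a Monday, so Sundays fall on 7, 14, 21, 28; the last is April 28.
Daylight saving runs 30 October 2023 – 28 April 2024; April 27, 2024 is inside that window, so Bryesk Canton is at UTC+12:45.
02:45 Bryesk Canton − 12h45m = 14:00 UTC (rolling into the previous day, 26 April 2024).
1 April 2024 is a Monday, so the first Saturday is April 6 and the third is April 20.
1 November 2024 is a Friday, so the first Friday is November 1 and the third is November 15.
At the standard offset (UTC−08:00), 14:00 UTC − 8h = 06:00 Pelora Sector standard time.
The standard-time date in Pelora Sector, April 26, 2024, falls between 20 April and 15 November, so daylight saving is in effect and Pelora Sector is at UTC−07:00.
14:00 UTC − 7h = 07:00 Pelora Sector.

07:00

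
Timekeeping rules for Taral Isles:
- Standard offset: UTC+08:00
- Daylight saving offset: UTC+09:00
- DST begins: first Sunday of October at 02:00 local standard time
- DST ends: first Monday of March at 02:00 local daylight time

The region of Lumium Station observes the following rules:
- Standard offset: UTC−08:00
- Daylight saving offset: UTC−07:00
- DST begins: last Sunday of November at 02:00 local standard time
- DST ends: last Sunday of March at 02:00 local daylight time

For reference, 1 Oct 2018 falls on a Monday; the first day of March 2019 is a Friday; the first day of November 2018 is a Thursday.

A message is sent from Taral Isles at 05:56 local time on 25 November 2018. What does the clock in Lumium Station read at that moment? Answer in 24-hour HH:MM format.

12:56

1 October 2018 is a Monday, so the first Sunday is October 7.
1 March 2019 is a Friday, so the first Monday is March 4.
Daylight saving runs 7 October 2018 – 4 March 2019; 25 November 2018 is inside that window, so Taral Isles is at UTC+09:00.
05:56 Taral Isles − 9h = 20:56 UTC (rolling into the previous day, 24 November 2018).
1 November 2018 is a Thursday, so Sundays fall on 4, 11, 18, 25; the last is November 25.
1 March 2019 is a Friday, so Sundays fall on 3, 10, 17, 24, 31; the last is March 31.
At the standard offset (UTC−08:00), 20:56 UTC − 8h = 12:56 Lumium Station standard time.
Daylight saving runs 25 November 2018 – 31 March 2019; the standard-time date in Lumium Station, 24 November 2018, is outside that window, so Lumium Station is on standard time at UTC−08:00.
20:56 UTC − 8h = 12:56 Lumium Station.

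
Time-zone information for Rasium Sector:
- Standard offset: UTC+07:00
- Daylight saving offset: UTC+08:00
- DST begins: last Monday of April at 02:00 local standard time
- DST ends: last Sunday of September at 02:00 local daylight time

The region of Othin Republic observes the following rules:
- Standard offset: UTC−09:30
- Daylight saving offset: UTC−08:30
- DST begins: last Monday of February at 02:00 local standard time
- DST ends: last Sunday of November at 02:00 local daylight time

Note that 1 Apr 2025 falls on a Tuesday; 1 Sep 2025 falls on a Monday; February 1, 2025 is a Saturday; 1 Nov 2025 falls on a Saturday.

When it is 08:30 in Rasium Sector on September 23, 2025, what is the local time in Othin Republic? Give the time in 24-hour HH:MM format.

16:00

1 April 2025 is a Tuesday, so Mondays fall on 7, 14, 21, 28; the last is April 28.
1 September 2025 is a Monday, so Sundays fall on 7, 14, 21, 28; the last is September 28.
Daylight saving runs 28 April – 28 September; September 23, 2025 is inside that window, so Rasium Sector is at UTC+08:00.
08:30 Rasium Sector − 8h = 00:30 UTC.
1 February 2025 is a Saturday, so Mondays fall on 3, 10, 17, 24; the last is February 24.
1 November 2025 is a Saturday, so Sundays fall on 2, 9, 16, 23, 30; the last is November 30.
At the standard offset (UTC−09:30), 00:30 UTC − 9h30m = 15:00 Othin Republic standard time (rolling into the previous day, 22 September 2025).
The standard-time date in Othin Republic, September 22, 2025, falls between 24 February and 30 November, so daylight saving is in effect and Othin Republic is at UTC−08:30.
00:30 UTC − 8h30m = 16:00 Othin Republic (rolling into the previous day, 22 September 2025).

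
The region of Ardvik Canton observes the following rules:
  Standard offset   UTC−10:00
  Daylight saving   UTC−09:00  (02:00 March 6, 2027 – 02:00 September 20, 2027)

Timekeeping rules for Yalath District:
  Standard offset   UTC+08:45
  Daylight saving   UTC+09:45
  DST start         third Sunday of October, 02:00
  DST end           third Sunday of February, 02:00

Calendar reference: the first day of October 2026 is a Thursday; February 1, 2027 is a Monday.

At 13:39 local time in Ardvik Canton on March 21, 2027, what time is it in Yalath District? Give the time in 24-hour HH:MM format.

07:24

March 21, 2027 lies within the daylight-saving period (6 March – 20 September), so Ardvik Canton is on daylight time, UTC−09:00.
13:39 Ardvik Canton + 9h = 22:39 UTC.
1 October 2026 is a Thursday, so the first Sunday is October 4 and the third is October 18.
1 February 2027 is a Monday, so the first Sunday is February 7 and the third is February 21.
At the standard offset (UTC+08:45), 22:39 UTC + 8h45m = 07:24 Yalath District standard time (rolling into the next day, 22 March 2027).
Daylight saving runs 18 October 2026 – 21 February 2027; the standard-time date in Yalath District, March 22, 2027, is outside that window, so Yalath District is on standard time at UTC+08:45.
22:39 UTC + 8h45m = 07:24 Yalath District (rolling into the next day, 22 March 2027).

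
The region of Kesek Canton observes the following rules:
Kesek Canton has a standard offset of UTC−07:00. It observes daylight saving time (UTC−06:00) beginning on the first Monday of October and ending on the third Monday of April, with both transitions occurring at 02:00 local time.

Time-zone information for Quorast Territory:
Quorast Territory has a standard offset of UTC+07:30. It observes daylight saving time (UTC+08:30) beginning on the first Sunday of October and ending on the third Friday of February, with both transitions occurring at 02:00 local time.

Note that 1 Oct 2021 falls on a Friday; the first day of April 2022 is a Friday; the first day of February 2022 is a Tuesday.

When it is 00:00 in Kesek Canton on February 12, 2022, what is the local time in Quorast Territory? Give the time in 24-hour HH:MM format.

14:30

1 October 2021 is a Friday, so the first Monday is October 4.
1 April 2022 is a Friday, so the first Monday is April 4 and the third is April 18.
February 12, 2022 falls between 4 October 2021 and 18 April 2022, so daylight saving is in effect and Kesek Canton is at UTC−06:00.
00:00 Kesek Canton + 6h = 06:00 UTC.
1 October 2021 is a Friday, so the first Sunday is October 3.
1 February 2022 is a Tuesday, so the first Friday is February 4 and the third is February 18.
At the standard offset (UTC+07:30), 06:00 UTC + 7h30m = 13:30 Quorast Territory standard time.
The standard-time date in Quorast Territory, February 12, 2022, lies within the daylight-saving period (3 October 2021 – 18 February 2022), so Quorast Territory is on daylight time, UTC+08:30.
06:00 UTC + 8h30m = 14:30 Quorast Territory.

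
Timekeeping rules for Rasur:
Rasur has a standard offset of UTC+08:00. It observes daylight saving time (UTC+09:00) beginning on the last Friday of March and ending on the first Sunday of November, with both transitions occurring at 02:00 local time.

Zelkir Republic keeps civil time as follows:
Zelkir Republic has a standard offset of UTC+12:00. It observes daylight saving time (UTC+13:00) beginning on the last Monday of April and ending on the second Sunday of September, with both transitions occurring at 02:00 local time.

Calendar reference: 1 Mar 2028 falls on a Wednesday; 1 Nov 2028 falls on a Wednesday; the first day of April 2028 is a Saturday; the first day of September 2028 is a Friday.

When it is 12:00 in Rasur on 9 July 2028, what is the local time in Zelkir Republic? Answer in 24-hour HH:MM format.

16:00

1 March 2028 is a Wednesday, so Fridays fall on 3, 10, 17, 24, 31; the last is March 31.
1 November 2028 is a Wednesday, so the first Sunday is November 5.
9 July 2028 falls between 31 March and 5 November, so daylight saving is in effect and Rasur is at UTC+09:00.
12:00 Rasur − 9h = 03:00 UTC.
1 April 2028 is a Saturday, so Mondays fall on 3, 10, 17, 24; the last is April 24.
1 September 2028 is a Friday, so the first Sunday is September 3 and the second is September 10.
At the standard offset (UTC+12:00), 03:00 UTC + 12h = 15:00 Zelkir Republic standard time.
The standard-time date in Zelkir Republic, 9 July 2028, lies within the daylight-saving period (24 April – 10 September), so Zelkir Republic is on daylight time, UTC+13:00.
03:00 UTC + 13h = 16:00 Zelkir Republic.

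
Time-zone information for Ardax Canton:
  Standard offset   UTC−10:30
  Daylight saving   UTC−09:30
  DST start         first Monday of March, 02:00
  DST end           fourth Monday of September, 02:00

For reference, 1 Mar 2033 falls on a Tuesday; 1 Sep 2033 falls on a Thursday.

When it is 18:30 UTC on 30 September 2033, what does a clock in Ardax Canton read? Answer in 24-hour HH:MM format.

1 March 2033 is a Tuesday, so the first Monday is March 7.
1 September 2033 is a Thursday, so the first Monday is September 5 and the fourth is September 26.
At the standard offset (UTC−10:30), 18:30 UTC − 10h30m = 08:00 Ardax Canton standard time.
Daylight saving runs 7 March – 26 September; the standard-time date in Ardax Canton, 30 September 2033, is outside that window, so Ardax Canton is on standard time at UTC−10:30.
18:30 UTC − 10h30m = 08:00 local.

08:00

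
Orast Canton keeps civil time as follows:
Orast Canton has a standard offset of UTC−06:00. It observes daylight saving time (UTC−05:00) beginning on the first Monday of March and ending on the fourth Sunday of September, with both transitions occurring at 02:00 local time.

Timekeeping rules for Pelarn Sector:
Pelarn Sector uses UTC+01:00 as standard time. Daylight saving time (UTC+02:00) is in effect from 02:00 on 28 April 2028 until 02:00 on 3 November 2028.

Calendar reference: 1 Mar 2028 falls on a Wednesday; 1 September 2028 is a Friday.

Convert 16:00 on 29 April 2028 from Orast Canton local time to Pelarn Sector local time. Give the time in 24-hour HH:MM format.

1 March 2028 is a Wednesday, so the first Monday is March 6.
1 September 2028 is a Friday, so the first Sunday is September 3 and the fourth is September 24.
29 April 2028 falls between 6 March and 24 September, so daylight saving is in effect and Orast Canton is at UTC−05:00.
16:00 Orast Canton + 5h = 21:00 UTC.
At the standard offset (UTC+01:00), 21:00 UTC + 1h = 22:00 Pelarn Sector standard time.
The standard-time date in Pelarn Sector, 29 April 2028, falls between 28 April and 3 November, so daylight saving is in effect and Pelarn Sector is at UTC+02:00.
21:00 UTC + 2h = 23:00 Pelarn Sector.

23:00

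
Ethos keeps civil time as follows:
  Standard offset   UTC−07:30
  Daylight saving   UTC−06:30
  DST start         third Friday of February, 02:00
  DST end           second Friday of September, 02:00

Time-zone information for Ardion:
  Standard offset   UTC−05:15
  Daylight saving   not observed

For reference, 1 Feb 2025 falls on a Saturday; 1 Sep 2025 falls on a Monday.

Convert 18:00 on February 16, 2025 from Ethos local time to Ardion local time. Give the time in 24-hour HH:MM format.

20:15

1 February 2025 is a Saturday, so the first Friday is February 7 and the third is February 21.
1 September 2025 is a Monday, so the first Friday is September 5 and the second is September 12.
Daylight saving runs 21 February – 12 September; February 16, 2025 is outside that window, so Ethos is on standard time at UTC−07:30.
18:00 Ethos + 7h30m = 01:30 UTC (rolling into the next day, 17 February 2025).
Ardion stays on UTC−05:15 all year.
01:30 UTC − 5h15m = 20:15 Ardion (rolling into the previous day, 16 February 2025).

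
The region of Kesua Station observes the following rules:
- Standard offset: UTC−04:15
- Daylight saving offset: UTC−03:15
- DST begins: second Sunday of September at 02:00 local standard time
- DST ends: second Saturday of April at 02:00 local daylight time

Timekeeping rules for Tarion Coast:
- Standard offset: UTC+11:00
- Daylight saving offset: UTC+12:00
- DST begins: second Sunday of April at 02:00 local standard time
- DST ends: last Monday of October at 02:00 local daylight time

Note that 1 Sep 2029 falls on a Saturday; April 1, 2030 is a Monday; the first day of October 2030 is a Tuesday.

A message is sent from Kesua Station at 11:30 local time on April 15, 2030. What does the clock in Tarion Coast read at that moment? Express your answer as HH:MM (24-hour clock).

03:45

1 September 2029 is a Saturday, so the first Sunday is September 2 and the second is September 9.
1 April 2030 is a Monday, so the first Saturday is April 6 and the second is April 13.
April 15, 2030 does not fall between 9 September 2029 and 13 April 2030, so daylight saving is not in effect and Kesua Station is at UTC−04:15.
11:30 Kesua Station + 4h15m = 15:45 UTC.
1 April 2030 is a Monday, so the first Sunday is April 7 and the second is April 14.
1 October 2030 is a Tuesday, so Mondays fall on 7, 14, 21, 28; the last is October 28.
At the standard offset (UTC+11:00), 15:45 UTC + 11h = 02:45 Tarion Coast standard time (rolling into the next day, 16 April 2030).
The standard-time date in Tarion Coast, April 16, 2030, falls between 14 April and 28 October, so daylight saving is in effect and Tarion Coast is at UTC+12:00.
15:45 UTC + 12h = 03:45 Tarion Coast (rolling into the next day, 16 April 2030).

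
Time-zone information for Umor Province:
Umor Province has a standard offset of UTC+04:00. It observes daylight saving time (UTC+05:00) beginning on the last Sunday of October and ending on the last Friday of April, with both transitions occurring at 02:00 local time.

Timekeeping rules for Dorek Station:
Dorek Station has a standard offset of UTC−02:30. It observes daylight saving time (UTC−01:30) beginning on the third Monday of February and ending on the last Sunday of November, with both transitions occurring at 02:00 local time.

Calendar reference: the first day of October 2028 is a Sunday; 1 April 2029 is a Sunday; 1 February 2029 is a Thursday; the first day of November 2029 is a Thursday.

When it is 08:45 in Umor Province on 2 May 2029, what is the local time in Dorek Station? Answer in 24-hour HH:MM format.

03:15

1 October 2028 is a Sunday, so Sundays fall on 1, 8, 15, 22, 29; the last is October 29.
1 April 2029 is a Sunday, so Fridays fall on 6, 13, 20, 27; the last is April 27.
2 May 2029 does not fall between 29 October 2028 and 27 April 2029, so daylight saving is not in effect and Umor Province is at UTC+04:00.
08:45 Umor Province − 4h = 04:45 UTC.
1 February 2029 is a Thursday, so the first Monday is February 5 and the third is February 19.
1 November 2029 is a Thursday, so Sundays fall on 4, 11, 18, 25; the last is November 25.
At the standard offset (UTC−02:30), 04:45 UTC − 2h30m = 02:15 Dorek Station standard time.
The standard-time date in Dorek Station, 2 May 2029, lies within the daylight-saving period (19 February – 25 November), so Dorek Station is on daylight time, UTC−01:30.
04:45 UTC − 1h30m = 03:15 Dorek Station.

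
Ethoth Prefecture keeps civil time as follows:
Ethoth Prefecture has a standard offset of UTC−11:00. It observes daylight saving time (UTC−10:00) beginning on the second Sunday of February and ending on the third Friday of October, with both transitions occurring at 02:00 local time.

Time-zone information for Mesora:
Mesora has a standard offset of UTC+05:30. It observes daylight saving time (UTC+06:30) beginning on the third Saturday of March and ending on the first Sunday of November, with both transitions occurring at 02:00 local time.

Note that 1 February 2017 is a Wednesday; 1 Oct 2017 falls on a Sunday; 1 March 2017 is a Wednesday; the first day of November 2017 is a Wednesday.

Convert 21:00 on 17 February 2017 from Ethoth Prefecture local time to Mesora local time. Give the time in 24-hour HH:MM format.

12:30

1 February 2017 is a Wednesday, so the first Sunday is February 5 and the second is February 12.
1 October 2017 is a Sunday, so the first Friday is October 6 and the third is October 20.
17 February 2017 lies within the daylight-saving period (12 February – 20 October), so Ethoth Prefecture is on daylight time, UTC−10:00.
21:00 Ethoth Prefecture + 10h = 07:00 UTC (rolling into the next day, 18 February 2017).
1 March 2017 is a Wednesday, so the first Saturday is March 4 and the third is March 18.
1 November 2017 is a Wednesday, so the first Sunday is November 5.
At the standard offset (UTC+05:30), 07:00 UTC + 5h30m = 12:30 Mesora standard time.
The standard-time date in Mesora, 18 February 2017, does not fall between 18 March and 5 November, so daylight saving is not in effect and Mesora is at UTC+05:30.
07:00 UTC + 5h30m = 12:30 Mesora.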